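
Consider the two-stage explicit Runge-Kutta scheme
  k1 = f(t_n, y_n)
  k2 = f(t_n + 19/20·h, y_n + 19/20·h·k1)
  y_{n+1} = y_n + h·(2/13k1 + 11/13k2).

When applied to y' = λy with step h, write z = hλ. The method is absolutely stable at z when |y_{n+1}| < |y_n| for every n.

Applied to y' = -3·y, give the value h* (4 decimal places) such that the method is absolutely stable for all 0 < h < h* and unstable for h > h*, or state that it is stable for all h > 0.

Test eqn y'=λy, z=hλ:
  k1=λy_n ⇒ h·k1=z·y_n;  k2=λ(1+19/20z)y_n ⇒ h·k2=z(1+19/20z)y_n
  y_{n+1}/y_n = 1 + 2/13z + 11/13z(1+19/20z) = 1 + z + 209/260z²
  Hence R(z) = 1 + z + 209/260z².

Boundary: |R(x)|=1, x<0.
x=-1.27: |R|=1.0265
R=1: x+209/260x²=0 ⇒ x=−260/209=-1.2440; min R=1−1/(4·209/260)=0.6890>−1
Confirm numerically:
  x=-0.809: |R|=0.71710 <1
  x=-0.718: |R|=0.69640 <1
  x=-0.698: |R|=0.69364 <1
  x=-0.670: |R|=0.69085 <1
  x=-1.828: |R|=1.85812 >1
  x=-1.565: |R|=1.40380 >1
  x=-1.413: |R|=1.19193 >1
Stable set (-1.2440, 0).

(-1.2440,0); λ=-3 ⇒ h* = (260/209)/3 = 0.4147.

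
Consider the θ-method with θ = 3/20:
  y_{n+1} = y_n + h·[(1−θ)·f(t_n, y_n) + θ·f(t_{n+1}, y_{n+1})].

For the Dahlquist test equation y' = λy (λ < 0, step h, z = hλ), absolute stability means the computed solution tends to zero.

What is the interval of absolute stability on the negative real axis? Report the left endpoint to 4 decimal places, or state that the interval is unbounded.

(-2.8571, 0).

Set f=λy, z=hλ:
  y_{n+1} = y_n + z·[17/20·y_n + 3/20·y_{n+1}] ⇒ (1 − 3/20z)y_{n+1} = (1 + 17/20z)y_n
  R(z) = (1 + 17/20z)/(1 − 3/20z).

Need |R(x)|<1, x<0.
x=-1.43: |R|=0.1774
R=−1: 1+17/20x = −1+3/20x ⇒ -7/10x=2 ⇒ x=2/(-7/10)=-2.8571
Confirm numerically:
  x=-2.516: |R|=0.82663 <1
  x=-1.744: |R|=0.38237 <1
  x=-1.181: |R|=0.00327 <1
  x=-3.352: |R|=1.23050 >1
  x=-3.261: |R|=1.18984 >1
  x=-3.040: |R|=1.08791 >1
Stable set (-2.8571, 0).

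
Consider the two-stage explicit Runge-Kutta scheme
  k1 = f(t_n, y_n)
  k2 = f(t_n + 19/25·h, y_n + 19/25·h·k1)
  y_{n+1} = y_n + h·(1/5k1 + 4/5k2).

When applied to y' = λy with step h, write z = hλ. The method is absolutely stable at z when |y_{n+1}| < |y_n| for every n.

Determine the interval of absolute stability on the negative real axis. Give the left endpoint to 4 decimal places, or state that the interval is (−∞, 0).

With y'=λy (z=hλ):
  k1=λy_n ⇒ h·k1=z·y_n;  k2=λ(1+19/25z)y_n ⇒ h·k2=z(1+19/25z)y_n
  y_{n+1}/y_n = 1 + 1/5z + 4/5z(1+19/25z) = 1 + z + 76/125z²
  R(z) = 1 + z + 76/125z².

Solve |R(x)|<1 on ℝ⁻.
x=-1.42: |R|=0.8060
R=1: x+76/125x²=0 ⇒ x=−125/76=-1.6447; min R=1−1/(4·76/125)=0.5888>−1
Confirm numerically:
  x=-1.411: |R|=0.79948 <1
  x=-1.370: |R|=0.77116 <1
  x=-1.284: |R|=0.71838 <1
  x=-2.059: |R|=1.51860 >1
  x=-2.043: |R|=1.49470 >1
  x=-1.960: |R|=1.37569 >1
Interval (-1.6447, 0).

(-1.6447, 0).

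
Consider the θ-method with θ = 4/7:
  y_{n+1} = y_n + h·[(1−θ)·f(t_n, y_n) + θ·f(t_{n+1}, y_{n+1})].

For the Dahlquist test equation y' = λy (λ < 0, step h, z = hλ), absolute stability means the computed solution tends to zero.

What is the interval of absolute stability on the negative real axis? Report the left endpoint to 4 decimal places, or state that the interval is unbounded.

interval (−∞, 0).

Set f=λy, z=hλ:
  y_{n+1} = y_n + z·[3/7·y_n + 4/7·y_{n+1}] ⇒ (1 − 4/7z)y_{n+1} = (1 + 3/7z)y_n
  Hence R(z) = (1 + 3/7z)/(1 − 4/7z).

Solve |R(x)|<1 on ℝ⁻.
x=-0.6: |R|=0.5532
x=-2: |R|=0.0667
x=-10: |R|=0.4894
x=-100: |R|=0.7199
θ=4/7≥1/2 ⇒ |1+3/7x|<|1−4/7x| ∀x<0 ⇒ unbounded interval.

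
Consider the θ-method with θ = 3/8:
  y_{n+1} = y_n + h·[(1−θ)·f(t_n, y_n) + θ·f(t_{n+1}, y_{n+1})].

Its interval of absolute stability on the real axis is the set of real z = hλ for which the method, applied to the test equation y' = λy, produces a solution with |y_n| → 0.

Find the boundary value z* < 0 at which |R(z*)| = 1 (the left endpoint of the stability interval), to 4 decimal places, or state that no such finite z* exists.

left endpoint -8.0000.

Test eqn y'=λy, z=hλ:
  y_{n+1} = y_n + z·[5/8·y_n + 3/8·y_{n+1}] ⇒ (1 − 3/8z)y_{n+1} = (1 + 5/8z)y_n
  Hence R(z) = (1 + 5/8z)/(1 − 3/8z).

Solve |R(x)|<1 on ℝ⁻.
x=-0.72: |R|=0.4331
R=−1: 1+5/8x = −1+3/8x ⇒ -1/4x=2 ⇒ x=2/(-1/4)=-8.0000
Confirm numerically:
  x=-7.945: |R|=0.99654 <1
  x=-5.813: |R|=0.82806 <1
  x=-5.049: |R|=0.74502 <1
  x=-8.470: |R|=1.02814 >1
  x=-8.275: |R|=1.01676 >1
  x=-8.150: |R|=1.00924 >1
So |R|<1 on (-8.0000, 0).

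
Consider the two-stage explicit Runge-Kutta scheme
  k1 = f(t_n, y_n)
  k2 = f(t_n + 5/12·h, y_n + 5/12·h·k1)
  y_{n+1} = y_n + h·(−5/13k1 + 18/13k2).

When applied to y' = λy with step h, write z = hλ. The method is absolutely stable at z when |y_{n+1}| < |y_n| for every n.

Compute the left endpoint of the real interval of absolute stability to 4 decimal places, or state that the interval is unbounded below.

left endpoint -1.7333.

Test eqn y'=λy, z=hλ:
  k1=λy_n ⇒ h·k1=z·y_n;  k2=λ(1+5/12z)y_n ⇒ h·k2=z(1+5/12z)y_n
  y_{n+1}/y_n = 1 − 5/13z + 18/13z(1+5/12z) = 1 + z + 15/26z²
  ⇒ R(z) = 1 + z + 15/26z².

Need |R(x)|<1, x<0.
x=-0.59: |R|=0.6108
R=1: x+15/26x²=0 ⇒ x=−26/15=-1.7333; min R=1−1/(4·15/26)=0.5667>−1
Confirm numerically:
  x=-1.280: |R|=0.66523 <1
  x=-0.968: |R|=0.57259 <1
  x=-0.882: |R|=0.56680 <1
  x=-2.309: |R|=1.76685 >1
  x=-2.228: |R|=1.63584 >1
  x=-2.000: |R|=1.30769 >1
Interval (-1.7333, 0).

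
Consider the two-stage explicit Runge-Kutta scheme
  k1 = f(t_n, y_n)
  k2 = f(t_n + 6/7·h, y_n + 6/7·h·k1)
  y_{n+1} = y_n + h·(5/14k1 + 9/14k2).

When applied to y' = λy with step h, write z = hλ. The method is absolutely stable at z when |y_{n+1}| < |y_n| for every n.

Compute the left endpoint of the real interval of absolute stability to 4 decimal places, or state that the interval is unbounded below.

On y'=λy, z=hλ:
  k1=λy_n ⇒ h·k1=z·y_n;  k2=λ(1+6/7z)y_n ⇒ h·k2=z(1+6/7z)y_n
  y_{n+1}/y_n = 1 + 5/14z + 9/14z(1+6/7z) = 1 + z + 27/49z²
  Hence R(z) = 1 + z + 27/49z².

Find x<0 with |R(x)|<1.
x=-0.92: |R|=0.5464
R=1: x+27/49x²=0 ⇒ x=−49/27=-1.8148; min R=1−1/(4·27/49)=0.5463>−1
Confirm numerically:
  x=-1.419: |R|=0.69051 <1
  x=-1.366: |R|=0.66218 <1
  x=-1.204: |R|=0.59477 <1
  x=-1.065: |R|=0.55998 <1
  x=-2.378: |R|=1.73796 >1
  x=-2.375: |R|=1.73310 >1
  x=-1.855: |R|=1.04107 >1
So |R|<1 on (-1.8148, 0).

left endpoint -1.8148.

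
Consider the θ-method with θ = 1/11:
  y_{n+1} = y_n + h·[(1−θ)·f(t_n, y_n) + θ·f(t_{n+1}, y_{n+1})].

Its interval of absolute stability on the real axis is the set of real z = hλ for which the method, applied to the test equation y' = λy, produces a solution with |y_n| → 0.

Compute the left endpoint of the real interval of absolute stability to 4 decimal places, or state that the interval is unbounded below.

On y'=λy, z=hλ:
  y_{n+1} = y_n + z·[10/11·y_n + 1/11·y_{n+1}] ⇒ (1 − 1/11z)y_{n+1} = (1 + 10/11z)y_n
  so R(z) = (1 + 10/11z)/(1 − 1/11z).

Need |R(x)|<1, x<0.
x=-0.41: |R|=0.6047
R=−1: 1+10/11x = −1+1/11x ⇒ -9/11x=2 ⇒ x=2/(-9/11)=-2.4444
Confirm numerically:
  x=-2.225: |R|=0.85066 <1
  x=-1.581: |R|=0.38232 <1
  x=-1.196: |R|=0.07871 <1
  x=-1.065: |R|=0.02901 <1
  x=-3.040: |R|=1.38177 >1
  x=-3.035: |R|=1.37870 >1
  x=-2.905: |R|=1.29809 >1
Interval (-2.4444, 0).

left endpoint -2.4444.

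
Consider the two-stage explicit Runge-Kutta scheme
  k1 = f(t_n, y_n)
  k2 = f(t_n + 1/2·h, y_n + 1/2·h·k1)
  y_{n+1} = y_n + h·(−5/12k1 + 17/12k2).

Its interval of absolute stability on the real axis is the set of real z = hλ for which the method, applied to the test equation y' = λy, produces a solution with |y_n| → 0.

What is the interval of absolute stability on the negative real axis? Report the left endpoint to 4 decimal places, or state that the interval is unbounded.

z∈(-1.4118,0).

With y'=λy (z=hλ):
  k1=λy_n ⇒ h·k1=z·y_n;  k2=λ(1+1/2z)y_n ⇒ h·k2=z(1+1/2z)y_n
  y_{n+1}/y_n = 1 − 5/12z + 17/12z(1+1/2z) = 1 + z + 17/24z²
  R(z) = 1 + z + 17/24z².

Find x<0 with |R(x)|<1.
x=-0.94: |R|=0.6859
R=1: x+17/24x²=0 ⇒ x=−24/17=-1.4118; min R=1−1/(4·17/24)=0.6471>−1
Confirm numerically:
  x=-1.335: |R|=0.92741 <1
  x=-0.959: |R|=0.69244 <1
  x=-0.908: |R|=0.67600 <1
  x=-1.773: |R|=1.45367 >1
  x=-1.435: |R|=1.02362 >1
Stable set (-1.4118, 0).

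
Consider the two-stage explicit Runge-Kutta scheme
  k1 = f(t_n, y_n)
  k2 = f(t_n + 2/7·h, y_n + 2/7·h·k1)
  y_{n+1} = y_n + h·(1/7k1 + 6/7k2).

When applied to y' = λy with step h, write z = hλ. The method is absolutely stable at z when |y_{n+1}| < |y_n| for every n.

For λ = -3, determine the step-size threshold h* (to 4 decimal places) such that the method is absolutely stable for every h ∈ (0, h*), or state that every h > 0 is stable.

(-4.0833,0); λ=-3 ⇒ h* = (49/12)/3 = 1.3611.

Test eqn y'=λy, z=hλ:
  k1=λy_n ⇒ h·k1=z·y_n;  k2=λ(1+2/7z)y_n ⇒ h·k2=z(1+2/7z)y_n
  y_{n+1}/y_n = 1 + 1/7z + 6/7z(1+2/7z) = 1 + z + 12/49z²
  ⇒ R(z) = 1 + z + 12/49z².

Find x<0 with |R(x)|<1.
x=-1.31: |R|=0.1103
R=1: x+12/49x²=0 ⇒ x=−49/12=-4.0833; min R=1−1/(4·12/49)=-0.0208>−1
Confirm numerically:
  x=-3.184: |R|=0.29874 <1
  x=-2.975: |R|=0.19250 <1
  x=-2.244: |R|=0.01081 <1
  x=-4.547: |R|=1.51632 >1
  x=-4.254: |R|=1.17780 >1
So |R|<1 on (-4.0833, 0).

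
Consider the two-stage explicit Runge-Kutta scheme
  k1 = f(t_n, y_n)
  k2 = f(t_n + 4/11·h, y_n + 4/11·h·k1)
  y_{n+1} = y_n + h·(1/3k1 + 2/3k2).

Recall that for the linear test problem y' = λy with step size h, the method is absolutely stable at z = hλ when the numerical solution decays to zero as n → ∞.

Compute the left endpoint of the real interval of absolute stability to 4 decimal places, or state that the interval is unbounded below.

z* = -4.1250.

Test eqn y'=λy, z=hλ:
  k1=λy_n ⇒ h·k1=z·y_n;  k2=λ(1+4/11z)y_n ⇒ h·k2=z(1+4/11z)y_n
  y_{n+1}/y_n = 1 + 1/3z + 2/3z(1+4/11z) = 1 + z + 8/33z²
  R(z) = 1 + z + 8/33z².

Boundary: |R(x)|=1, x<0.
x=-0.79: |R|=0.3613
R=1: x+8/33x²=0 ⇒ x=−33/8=-4.1250; min R=1−1/(4·8/33)=-0.0312>−1
Confirm numerically:
  x=-3.787: |R|=0.68970 <1
  x=-2.428: |R|=0.00114 <1
  x=-1.974: |R|=0.02935 <1
  x=-4.703: |R|=1.65899 >1
  x=-4.326: |R|=1.21079 >1
So |R|<1 on (-4.1250, 0).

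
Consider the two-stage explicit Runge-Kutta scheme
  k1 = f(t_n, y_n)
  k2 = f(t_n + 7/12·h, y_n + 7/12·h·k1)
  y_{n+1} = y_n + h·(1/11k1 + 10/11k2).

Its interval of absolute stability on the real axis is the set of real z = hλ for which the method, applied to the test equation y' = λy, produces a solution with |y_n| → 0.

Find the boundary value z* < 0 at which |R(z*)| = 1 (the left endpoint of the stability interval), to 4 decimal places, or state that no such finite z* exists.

Test eqn y'=λy, z=hλ:
  k1=λy_n ⇒ h·k1=z·y_n;  k2=λ(1+7/12z)y_n ⇒ h·k2=z(1+7/12z)y_n
  y_{n+1}/y_n = 1 + 1/11z + 10/11z(1+7/12z) = 1 + z + 35/66z²
  ⇒ R(z) = 1 + z + 35/66z².

Find x<0 with |R(x)|<1.
x=-0.56: |R|=0.6063
R=1: x+35/66x²=0 ⇒ x=−66/35=-1.8857; min R=1−1/(4·35/66)=0.5286>−1
Confirm numerically:
  x=-1.342: |R|=0.61306 <1
  x=-1.249: |R|=0.57827 <1
  x=-0.759: |R|=0.54650 <1
  x=-2.420: |R|=1.68567 >1
  x=-2.338: |R|=1.56077 >1
  x=-1.966: |R|=1.08370 >1
Stable set (-1.8857, 0).

left endpoint -1.8857.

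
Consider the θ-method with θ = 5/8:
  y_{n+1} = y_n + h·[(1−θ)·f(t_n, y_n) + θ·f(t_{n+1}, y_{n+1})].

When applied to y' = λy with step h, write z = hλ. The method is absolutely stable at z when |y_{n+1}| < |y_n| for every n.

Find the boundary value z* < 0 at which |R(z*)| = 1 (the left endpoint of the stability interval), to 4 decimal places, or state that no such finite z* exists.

On y'=λy, z=hλ:
  y_{n+1} = y_n + z·[3/8·y_n + 5/8·y_{n+1}] ⇒ (1 − 5/8z)y_{n+1} = (1 + 3/8z)y_n
  R(z) = (1 + 3/8z)/(1 − 5/8z).

Solve |R(x)|<1 on ℝ⁻.
x=-1.3: |R|=0.2828
x=-2: |R|=0.1111
x=-10: |R|=0.3793
x=-100: |R|=0.5748
θ=5/8≥1/2 ⇒ |1+3/8x|<|1−5/8x| ∀x<0 ⇒ unbounded interval.

interval (−∞, 0).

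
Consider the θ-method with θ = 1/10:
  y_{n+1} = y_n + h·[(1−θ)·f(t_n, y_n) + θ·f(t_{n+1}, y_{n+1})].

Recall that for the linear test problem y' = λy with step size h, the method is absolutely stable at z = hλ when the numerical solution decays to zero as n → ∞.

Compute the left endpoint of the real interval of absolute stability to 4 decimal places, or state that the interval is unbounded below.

Set f=λy, z=hλ:
  y_{n+1} = y_n + z·[9/10·y_n + 1/10·y_{n+1}] ⇒ (1 − 1/10z)y_{n+1} = (1 + 9/10z)y_n
  so R(z) = (1 + 9/10z)/(1 − 1/10z).

Boundary: |R(x)|=1, x<0.
x=-1.07: |R|=0.0334
R=−1: 1+9/10x = −1+1/10x ⇒ -4/5x=2 ⇒ x=2/(-4/5)=-2.5000
Confirm numerically:
  x=-2.430: |R|=0.95495 <1
  x=-1.677: |R|=0.43616 <1
  x=-1.233: |R|=0.09766 <1
  x=-1.063: |R|=0.03914 <1
  x=-2.754: |R|=1.15932 >1
  x=-2.565: |R|=1.04138 >1
Stable set (-2.5000, 0).

z* = -2.5000.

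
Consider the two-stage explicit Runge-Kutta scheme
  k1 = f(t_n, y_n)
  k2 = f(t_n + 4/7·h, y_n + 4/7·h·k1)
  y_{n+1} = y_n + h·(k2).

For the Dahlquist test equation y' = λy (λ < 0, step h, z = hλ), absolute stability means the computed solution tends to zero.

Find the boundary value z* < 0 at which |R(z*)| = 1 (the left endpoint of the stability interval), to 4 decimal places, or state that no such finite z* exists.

On y'=λy, z=hλ:
  k1=λy_n ⇒ h·k1=z·y_n;  k2=λ(1+4/7z)y_n ⇒ h·k2=z(1+4/7z)y_n
  y_{n+1}/y_n = 1 + z(1+4/7z) = 1 + z + 4/7z²
  Hence R(z) = 1 + z + 4/7z².

Boundary: |R(x)|=1, x<0.
x=-0.34: |R|=0.7261
R=1: x+4/7x²=0 ⇒ x=−7/4=-1.7500; min R=1−1/(4·4/7)=0.5625>−1
Confirm numerically:
  x=-1.179: |R|=0.61531 <1
  x=-1.077: |R|=0.58582 <1
  x=-0.918: |R|=0.56356 <1
  x=-0.802: |R|=0.56555 <1
  x=-2.260: |R|=1.65863 >1
  x=-2.193: |R|=1.55514 >1
  x=-1.983: |R|=1.26402 >1
So |R|<1 on (-1.7500, 0).

z* = -1.7500.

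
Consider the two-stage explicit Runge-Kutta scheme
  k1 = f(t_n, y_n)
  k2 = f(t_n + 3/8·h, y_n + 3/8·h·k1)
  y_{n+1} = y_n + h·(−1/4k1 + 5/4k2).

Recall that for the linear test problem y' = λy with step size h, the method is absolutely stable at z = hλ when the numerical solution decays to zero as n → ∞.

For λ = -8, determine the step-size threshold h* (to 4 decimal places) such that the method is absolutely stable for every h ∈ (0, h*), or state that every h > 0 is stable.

(-2.1333,0); λ=-8 ⇒ h* = (32/15)/8 = 0.2667.

Set f=λy, z=hλ:
  k1=λy_n ⇒ h·k1=z·y_n;  k2=λ(1+3/8z)y_n ⇒ h·k2=z(1+3/8z)y_n
  y_{n+1}/y_n = 1 − 1/4z + 5/4z(1+3/8z) = 1 + z + 15/32z²
  Hence R(z) = 1 + z + 15/32z².

Find x<0 with |R(x)|<1.
x=-1.36: |R|=0.5070
R=1: x+15/32x²=0 ⇒ x=−32/15=-2.1333; min R=1−1/(4·15/32)=0.4667>−1
Confirm numerically:
  x=-1.808: |R|=0.72428 <1
  x=-1.790: |R|=0.71192 <1
  x=-1.208: |R|=0.47603 <1
  x=-1.140: |R|=0.46919 <1
  x=-2.575: |R|=1.53311 >1
  x=-2.458: |R|=1.37408 >1
  x=-2.276: |R|=1.15221 >1
Stable set (-2.1333, 0).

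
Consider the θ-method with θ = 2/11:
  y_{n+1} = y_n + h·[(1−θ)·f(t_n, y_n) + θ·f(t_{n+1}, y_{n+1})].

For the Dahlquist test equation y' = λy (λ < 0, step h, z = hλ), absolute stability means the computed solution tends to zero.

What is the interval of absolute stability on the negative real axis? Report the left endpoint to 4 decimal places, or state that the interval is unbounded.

z∈(-3.1429,0).

With y'=λy (z=hλ):
  y_{n+1} = y_n + z·[9/11·y_n + 2/11·y_{n+1}] ⇒ (1 − 2/11z)y_{n+1} = (1 + 9/11z)y_n
  R(z) = (1 + 9/11z)/(1 − 2/11z).

Need |R(x)|<1, x<0.
x=-1.14: |R|=0.0557
R=−1: 1+9/11x = −1+2/11x ⇒ -7/11x=2 ⇒ x=2/(-7/11)=-3.1429
Confirm numerically:
  x=-2.883: |R|=0.89151 <1
  x=-2.757: |R|=0.83644 <1
  x=-2.014: |R|=0.47418 <1
  x=-1.697: |R|=0.29686 <1
  x=-3.447: |R|=1.11898 >1
  x=-3.400: |R|=1.10112 >1
  x=-3.174: |R|=1.01257 >1
Stable set (-3.1429, 0).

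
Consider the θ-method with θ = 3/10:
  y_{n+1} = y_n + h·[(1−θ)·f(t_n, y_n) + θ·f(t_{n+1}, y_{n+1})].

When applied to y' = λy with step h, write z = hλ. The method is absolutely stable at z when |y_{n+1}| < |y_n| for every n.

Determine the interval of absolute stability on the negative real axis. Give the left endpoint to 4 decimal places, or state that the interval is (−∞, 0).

With y'=λy (z=hλ):
  y_{n+1} = y_n + z·[7/10·y_n + 3/10·y_{n+1}] ⇒ (1 − 3/10z)y_{n+1} = (1 + 7/10z)y_n
  ⇒ R(z) = (1 + 7/10z)/(1 − 3/10z).

Find x<0 with |R(x)|<1.
x=-0.7: |R|=0.4215
R=−1: 1+7/10x = −1+3/10x ⇒ -2/5x=2 ⇒ x=2/(-2/5)=-5.0000
Confirm numerically:
  x=-4.966: |R|=0.99454 <1
  x=-4.843: |R|=0.97440 <1
  x=-3.315: |R|=0.66207 <1
  x=-5.211: |R|=1.03293 >1
  x=-5.198: |R|=1.03094 >1
Stable set (-5.0000, 0).

(-5.0000, 0).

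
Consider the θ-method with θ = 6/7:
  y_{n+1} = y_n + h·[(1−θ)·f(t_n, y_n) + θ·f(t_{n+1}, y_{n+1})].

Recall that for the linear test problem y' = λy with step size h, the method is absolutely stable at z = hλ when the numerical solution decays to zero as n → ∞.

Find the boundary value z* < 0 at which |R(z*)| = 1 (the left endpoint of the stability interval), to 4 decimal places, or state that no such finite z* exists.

(−∞, 0) — no finite endpoint.

On y'=λy, z=hλ:
  y_{n+1} = y_n + z·[1/7·y_n + 6/7·y_{n+1}] ⇒ (1 − 6/7z)y_{n+1} = (1 + 1/7z)y_n
  R(z) = (1 + 1/7z)/(1 − 6/7z).

Find x<0 with |R(x)|<1.
x=-1.01: |R|=0.4587
x=-2: |R|=0.2632
x=-10: |R|=0.0448
x=-100: |R|=0.1532
θ=6/7≥1/2 ⇒ |1+1/7x|<|1−6/7x| ∀x<0 ⇒ stable on all of ℝ⁻.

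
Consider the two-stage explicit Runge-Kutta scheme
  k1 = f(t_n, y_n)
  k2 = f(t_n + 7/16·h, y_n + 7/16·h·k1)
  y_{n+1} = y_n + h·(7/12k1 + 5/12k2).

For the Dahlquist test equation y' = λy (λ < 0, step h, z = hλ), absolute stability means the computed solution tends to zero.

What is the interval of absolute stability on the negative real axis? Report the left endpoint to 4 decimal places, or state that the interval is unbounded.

z∈(-5.4857,0).

With y'=λy (z=hλ):
  k1=λy_n ⇒ h·k1=z·y_n;  k2=λ(1+7/16z)y_n ⇒ h·k2=z(1+7/16z)y_n
  y_{n+1}/y_n = 1 + 7/12z + 5/12z(1+7/16z) = 1 + z + 35/192z²
  so R(z) = 1 + z + 35/192z².

Solve |R(x)|<1 on ℝ⁻.
x=-1.02: |R|=0.1697
R=1: x+35/192x²=0 ⇒ x=−192/35=-5.4857; min R=1−1/(4·35/192)=-0.3714>−1
Confirm numerically:
  x=-4.967: |R|=0.53033 <1
  x=-3.497: |R|=0.26775 <1
  x=-2.367: |R|=0.34568 <1
  x=-6.056: |R|=1.62957 >1
  x=-5.929: |R|=1.47911 >1
  x=-5.816: |R|=1.35017 >1
Interval (-5.4857, 0).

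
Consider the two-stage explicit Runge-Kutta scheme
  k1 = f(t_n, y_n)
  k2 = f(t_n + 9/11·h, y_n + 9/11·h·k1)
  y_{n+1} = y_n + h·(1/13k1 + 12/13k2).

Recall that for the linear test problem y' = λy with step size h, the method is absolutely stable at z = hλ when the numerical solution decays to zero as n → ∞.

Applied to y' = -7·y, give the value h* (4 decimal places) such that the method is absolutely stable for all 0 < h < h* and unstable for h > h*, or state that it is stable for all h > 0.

On y'=λy, z=hλ:
  k1=λy_n ⇒ h·k1=z·y_n;  k2=λ(1+9/11z)y_n ⇒ h·k2=z(1+9/11z)y_n
  y_{n+1}/y_n = 1 + 1/13z + 12/13z(1+9/11z) = 1 + z + 108/143z²
  Hence R(z) = 1 + z + 108/143z².

Boundary: |R(x)|=1, x<0.
x=-0.72: |R|=0.6715
R=1: x+108/143x²=0 ⇒ x=−143/108=-1.3241; min R=1−1/(4·108/143)=0.6690>−1
Confirm numerically:
  x=-1.177: |R|=0.86926 <1
  x=-0.780: |R|=0.67949 <1
  x=-0.624: |R|=0.67007 <1
  x=-0.621: |R|=0.67025 <1
  x=-1.677: |R|=1.44700 >1
  x=-1.615: |R|=1.35485 >1
  x=-1.396: |R|=1.07583 >1
Interval (-1.3241, 0).

(-1.3241,0); λ=-7 ⇒ h* = (143/108)/7 = 0.1892.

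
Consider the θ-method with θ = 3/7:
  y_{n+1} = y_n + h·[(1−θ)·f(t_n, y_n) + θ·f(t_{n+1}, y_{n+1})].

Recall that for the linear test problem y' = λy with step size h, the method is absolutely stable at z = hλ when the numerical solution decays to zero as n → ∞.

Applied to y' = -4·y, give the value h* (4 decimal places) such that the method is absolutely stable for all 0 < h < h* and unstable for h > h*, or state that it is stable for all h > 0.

(-14.0000,0); λ=-4 ⇒ h* = (14)/4 = 3.5000.

On y'=λy, z=hλ:
  y_{n+1} = y_n + z·[4/7·y_n + 3/7·y_{n+1}] ⇒ (1 − 3/7z)y_{n+1} = (1 + 4/7z)y_n
  Hence R(z) = (1 + 4/7z)/(1 − 3/7z).

Need |R(x)|<1, x<0.
x=-0.6: |R|=0.5227
R=−1: 1+4/7x = −1+3/7x ⇒ -1/7x=2 ⇒ x=2/(-1/7)=-14.0000
Confirm numerically:
  x=-10.139: |R|=0.89681 <1
  x=-6.685: |R|=0.72962 <1
  x=-6.394: |R|=0.70950 <1
  x=-14.449: |R|=1.00892 >1
  x=-14.234: |R|=1.00471 >1
  x=-14.053: |R|=1.00108 >1
So |R|<1 on (-14.0000, 0).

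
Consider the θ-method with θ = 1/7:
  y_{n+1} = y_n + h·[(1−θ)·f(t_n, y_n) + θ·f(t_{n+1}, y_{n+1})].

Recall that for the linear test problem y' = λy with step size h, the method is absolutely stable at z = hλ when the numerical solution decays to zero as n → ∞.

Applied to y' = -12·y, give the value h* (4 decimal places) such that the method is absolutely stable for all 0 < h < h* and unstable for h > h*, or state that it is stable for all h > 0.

(-2.8000,0); λ=-12 ⇒ h* = (14/5)/12 = 0.2333.

On y'=λy, z=hλ:
  y_{n+1} = y_n + z·[6/7·y_n + 1/7·y_{n+1}] ⇒ (1 − 1/7z)y_{n+1} = (1 + 6/7z)y_n
  ⇒ R(z) = (1 + 6/7z)/(1 − 1/7z).

Find x<0 with |R(x)|<1.
x=-0.4: |R|=0.6216
R=−1: 1+6/7x = −1+1/7x ⇒ -5/7x=2 ⇒ x=2/(-5/7)=-2.8000
Confirm numerically:
  x=-2.753: |R|=0.97590 <1
  x=-2.039: |R|=0.57905 <1
  x=-1.908: |R|=0.49933 <1
  x=-1.708: |R|=0.37299 <1
  x=-3.099: |R|=1.14803 >1
  x=-3.056: |R|=1.12729 >1
Stable set (-2.8000, 0).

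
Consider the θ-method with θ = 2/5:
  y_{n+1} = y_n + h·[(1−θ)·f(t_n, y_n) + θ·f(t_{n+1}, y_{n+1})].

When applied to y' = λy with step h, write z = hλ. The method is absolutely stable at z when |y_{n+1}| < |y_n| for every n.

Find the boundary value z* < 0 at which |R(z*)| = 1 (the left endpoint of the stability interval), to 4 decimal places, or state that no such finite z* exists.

On y'=λy, z=hλ:
  y_{n+1} = y_n + z·[3/5·y_n + 2/5·y_{n+1}] ⇒ (1 − 2/5z)y_{n+1} = (1 + 3/5z)y_n
  so R(z) = (1 + 3/5z)/(1 − 2/5z).

Need |R(x)|<1, x<0.
x=-1.78: |R|=0.0397
R=−1: 1+3/5x = −1+2/5x ⇒ -1/5x=2 ⇒ x=2/(-1/5)=-10.0000
Confirm numerically:
  x=-9.694: |R|=0.98745 <1
  x=-9.409: |R|=0.97519 <1
  x=-7.540: |R|=0.87749 <1
  x=-7.472: |R|=0.87325 <1
  x=-10.579: |R|=1.02213 >1
  x=-10.315: |R|=1.01229 >1
  x=-10.116: |R|=1.00460 >1
Interval (-10.0000, 0).

left endpoint -10.0000.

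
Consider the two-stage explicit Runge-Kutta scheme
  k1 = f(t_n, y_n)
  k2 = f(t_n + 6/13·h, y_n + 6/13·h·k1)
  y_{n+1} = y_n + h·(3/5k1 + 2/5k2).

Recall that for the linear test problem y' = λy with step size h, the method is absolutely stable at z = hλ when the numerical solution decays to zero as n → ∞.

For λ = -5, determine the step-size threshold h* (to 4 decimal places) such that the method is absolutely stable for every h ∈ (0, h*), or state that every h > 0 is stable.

Test eqn y'=λy, z=hλ:
  k1=λy_n ⇒ h·k1=z·y_n;  k2=λ(1+6/13z)y_n ⇒ h·k2=z(1+6/13z)y_n
  y_{n+1}/y_n = 1 + 3/5z + 2/5z(1+6/13z) = 1 + z + 12/65z²
  so R(z) = 1 + z + 12/65z².

Find x<0 with |R(x)|<1.
x=-1.1: |R|=0.1234
R=1: x+12/65x²=0 ⇒ x=−65/12=-5.4167; min R=1−1/(4·12/65)=-0.3542>−1
Confirm numerically:
  x=-4.958: |R|=0.58017 <1
  x=-3.583: |R|=0.21293 <1
  x=-3.566: |R|=0.21837 <1
  x=-2.912: |R|=0.34651 <1
  x=-5.862: |R|=1.48195 >1
  x=-5.581: |R|=1.16932 >1
So |R|<1 on (-5.4167, 0).

(-5.4167,0); λ=-5 ⇒ h* = (65/12)/5 = 1.0833.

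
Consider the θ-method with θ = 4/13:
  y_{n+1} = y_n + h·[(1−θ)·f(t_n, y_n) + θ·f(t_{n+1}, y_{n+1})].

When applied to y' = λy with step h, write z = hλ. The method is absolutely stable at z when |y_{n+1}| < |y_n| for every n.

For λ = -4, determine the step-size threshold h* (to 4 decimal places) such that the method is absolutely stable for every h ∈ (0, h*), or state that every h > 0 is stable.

Set f=λy, z=hλ:
  y_{n+1} = y_n + z·[9/13·y_n + 4/13·y_{n+1}] ⇒ (1 − 4/13z)y_{n+1} = (1 + 9/13z)y_n
  R(z) = (1 + 9/13z)/(1 − 4/13z).

Find x<0 with |R(x)|<1.
x=-0.95: |R|=0.2649
R=−1: 1+9/13x = −1+4/13x ⇒ -5/13x=2 ⇒ x=2/(-5/13)=-5.2000
Confirm numerically:
  x=-3.534: |R|=0.69303 <1
  x=-2.661: |R|=0.46308 <1
  x=-2.243: |R|=0.32710 <1
  x=-2.154: |R|=0.29543 <1
  x=-5.732: |R|=1.07404 >1
  x=-5.452: |R|=1.03620 >1
  x=-5.258: |R|=1.00852 >1
Stable set (-5.2000, 0).

(-5.2000,0); λ=-4 ⇒ h* = (26/5)/4 = 1.3000.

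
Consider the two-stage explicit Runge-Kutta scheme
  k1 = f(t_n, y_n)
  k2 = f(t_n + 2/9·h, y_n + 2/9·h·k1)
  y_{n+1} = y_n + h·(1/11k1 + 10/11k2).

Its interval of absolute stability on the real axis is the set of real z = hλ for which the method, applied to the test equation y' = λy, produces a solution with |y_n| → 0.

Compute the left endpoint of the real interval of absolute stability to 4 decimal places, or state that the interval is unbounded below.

left endpoint -4.9500.

With y'=λy (z=hλ):
  k1=λy_n ⇒ h·k1=z·y_n;  k2=λ(1+2/9z)y_n ⇒ h·k2=z(1+2/9z)y_n
  y_{n+1}/y_n = 1 + 1/11z + 10/11z(1+2/9z) = 1 + z + 20/99z²
  R(z) = 1 + z + 20/99z².

Solve |R(x)|<1 on ℝ⁻.
x=-0.49: |R|=0.5585
R=1: x+20/99x²=0 ⇒ x=−99/20=-4.9500; min R=1−1/(4·20/99)=-0.2375>−1
Confirm numerically:
  x=-4.877: |R|=0.92808 <1
  x=-4.550: |R|=0.63232 <1
  x=-3.350: |R|=0.08283 <1
  x=-5.377: |R|=1.46383 >1
  x=-5.254: |R|=1.32267 >1
So |R|<1 on (-4.9500, 0).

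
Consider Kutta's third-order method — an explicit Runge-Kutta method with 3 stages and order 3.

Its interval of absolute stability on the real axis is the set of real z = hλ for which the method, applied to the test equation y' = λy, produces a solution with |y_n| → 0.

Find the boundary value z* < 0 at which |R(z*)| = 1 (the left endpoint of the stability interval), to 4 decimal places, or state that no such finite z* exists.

On y'=λy, z=hλ:
  order 3, 3-stage ⇒ R(z)=1+z+z^2/2+z^3/6
  (e.g. R(-1.48)=0.07490, |R|=0.07490)

Solve |R(x)|<1 on ℝ⁻.
x=-1.48: |R|=0.0749
|R(-2.68)|=1.2969 |R(-1.82)|=0.1686 |R(-0.7)|=0.4878
Bisect:
  x_lo=-3.1675 |R|=2.4475  x_hi=-0.3403 |R|=0.7110
  mid=-1.75389 |R|=0.11502 →hi
  mid=-2.46067 |R|=0.91641 →hi
  mid=-2.81407 |R|=1.56867 →lo
  mid=-2.63737 |R|=1.21698 →lo
  mid=-2.54902 |R|=1.06065 →lo
  mid=-2.50485 |R|=0.98706 →hi
  mid=-2.52694 |R|=1.02349 →lo
  ...
  [-2.51279,-2.51261] ⇒ x*=-2.5127
Stable set (-2.5127, 0).

left endpoint -2.5127.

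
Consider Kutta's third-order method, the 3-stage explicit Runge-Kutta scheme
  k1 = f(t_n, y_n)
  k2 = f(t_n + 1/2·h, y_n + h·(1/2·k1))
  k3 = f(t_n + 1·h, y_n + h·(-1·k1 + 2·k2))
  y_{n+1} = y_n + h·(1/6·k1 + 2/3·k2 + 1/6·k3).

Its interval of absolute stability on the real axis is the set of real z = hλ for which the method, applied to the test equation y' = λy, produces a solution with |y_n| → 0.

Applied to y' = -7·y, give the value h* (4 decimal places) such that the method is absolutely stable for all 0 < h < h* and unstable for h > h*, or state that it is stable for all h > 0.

(-2.5127,0); λ=-7 ⇒ h* = 0.3590.

Test eqn y'=λy, z=hλ:
  order 3, 3-stage ⇒ R(z)=1+z+z^2/2+z^3/6
  (e.g. R(-0.7)=0.48783, |R|=0.48783)

Need |R(x)|<1, x<0.
x=-0.7: |R|=0.4878
|R(-2.47)|=0.9311 |R(-1.51)|=0.0562 |R(-0.89)|=0.3886
Bisect:
  x_lo=-2.8591 |R|=1.6672  x_hi=-0.3315 |R|=0.7174
  mid=-1.59532 |R|=0.00051 →hi
  mid=-2.22722 |R|=0.58833 →hi
  mid=-2.54317 |R|=1.05074 →lo
  mid=-2.38520 |R|=0.80225 →hi
  mid=-2.46419 |R|=0.92192 →hi
  mid=-2.50368 |R|=0.98516 →hi
  mid=-2.52343 |R|=1.01765 →lo
  ...
  [-2.51278,-2.51263] ⇒ x*=-2.5127
Interval (-2.5127, 0).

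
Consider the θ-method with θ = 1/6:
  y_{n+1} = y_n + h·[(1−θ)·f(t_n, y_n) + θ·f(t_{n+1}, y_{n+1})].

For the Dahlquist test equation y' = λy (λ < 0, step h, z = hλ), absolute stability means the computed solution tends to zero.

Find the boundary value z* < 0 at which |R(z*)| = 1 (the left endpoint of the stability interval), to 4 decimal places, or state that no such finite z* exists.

With y'=λy (z=hλ):
  y_{n+1} = y_n + z·[5/6·y_n + 1/6·y_{n+1}] ⇒ (1 − 1/6z)y_{n+1} = (1 + 5/6z)y_n
  R(z) = (1 + 5/6z)/(1 − 1/6z).

Boundary: |R(x)|=1, x<0.
x=-0.58: |R|=0.4711
R=−1: 1+5/6x = −1+1/6x ⇒ -2/3x=2 ⇒ x=2/(-2/3)=-3.0000
Confirm numerically:
  x=-2.900: |R|=0.95506 <1
  x=-2.389: |R|=0.70867 <1
  x=-2.061: |R|=0.53405 <1
  x=-3.407: |R|=1.17306 >1
  x=-3.380: |R|=1.16205 >1
  x=-3.226: |R|=1.09798 >1
Interval (-3.0000, 0).

z* = -3.0000.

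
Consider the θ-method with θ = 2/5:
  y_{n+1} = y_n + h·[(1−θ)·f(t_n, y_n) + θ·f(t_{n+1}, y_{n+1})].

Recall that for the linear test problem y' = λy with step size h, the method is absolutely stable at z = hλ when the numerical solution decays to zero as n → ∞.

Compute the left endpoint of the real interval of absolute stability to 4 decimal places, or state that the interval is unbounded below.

Test eqn y'=λy, z=hλ:
  y_{n+1} = y_n + z·[3/5·y_n + 2/5·y_{n+1}] ⇒ (1 − 2/5z)y_{n+1} = (1 + 3/5z)y_n
  R(z) = (1 + 3/5z)/(1 − 2/5z).

Need |R(x)|<1, x<0.
x=-1.26: |R|=0.1622
R=−1: 1+3/5x = −1+2/5x ⇒ -1/5x=2 ⇒ x=2/(-1/5)=-10.0000
Confirm numerically:
  x=-9.754: |R|=0.98996 <1
  x=-5.955: |R|=0.76079 <1
  x=-5.407: |R|=0.70956 <1
  x=-10.379: |R|=1.01471 >1
  x=-10.325: |R|=1.01267 >1
  x=-10.214: |R|=1.00842 >1
Interval (-10.0000, 0).

left endpoint -10.0000.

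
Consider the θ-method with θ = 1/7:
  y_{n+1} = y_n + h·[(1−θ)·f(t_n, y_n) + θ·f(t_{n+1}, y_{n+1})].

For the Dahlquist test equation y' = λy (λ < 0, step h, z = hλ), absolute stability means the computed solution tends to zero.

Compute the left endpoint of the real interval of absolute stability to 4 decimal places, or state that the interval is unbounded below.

left endpoint -2.8000.

With y'=λy (z=hλ):
  y_{n+1} = y_n + z·[6/7·y_n + 1/7·y_{n+1}] ⇒ (1 − 1/7z)y_{n+1} = (1 + 6/7z)y_n
  so R(z) = (1 + 6/7z)/(1 − 1/7z).

Solve |R(x)|<1 on ℝ⁻.
x=-1.01: |R|=0.1174
R=−1: 1+6/7x = −1+1/7x ⇒ -5/7x=2 ⇒ x=2/(-5/7)=-2.8000
Confirm numerically:
  x=-2.685: |R|=0.94063 <1
  x=-2.477: |R|=0.82959 <1
  x=-1.690: |R|=0.36133 <1
  x=-3.336: |R|=1.25929 >1
  x=-2.860: |R|=1.03043 >1
Stable set (-2.8000, 0).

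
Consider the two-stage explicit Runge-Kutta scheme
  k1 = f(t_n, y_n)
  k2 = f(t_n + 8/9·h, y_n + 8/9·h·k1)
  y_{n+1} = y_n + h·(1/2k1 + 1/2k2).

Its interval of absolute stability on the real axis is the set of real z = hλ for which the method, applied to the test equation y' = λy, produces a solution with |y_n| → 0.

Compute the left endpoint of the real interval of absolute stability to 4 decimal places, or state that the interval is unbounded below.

left endpoint -2.2500.

Set f=λy, z=hλ:
  k1=λy_n ⇒ h·k1=z·y_n;  k2=λ(1+8/9z)y_n ⇒ h·k2=z(1+8/9z)y_n
  y_{n+1}/y_n = 1 + 1/2z + 1/2z(1+8/9z) = 1 + z + 4/9z²
  ⇒ R(z) = 1 + z + 4/9z².

Find x<0 with |R(x)|<1.
x=-1: |R|=0.4444
R=1: x+4/9x²=0 ⇒ x=−9/4=-2.2500; min R=1−1/(4·4/9)=0.4375>−1
Confirm numerically:
  x=-2.008: |R|=0.78403 <1
  x=-1.732: |R|=0.60126 <1
  x=-1.426: |R|=0.47777 <1
  x=-2.589: |R|=1.39008 >1
  x=-2.270: |R|=1.02018 >1
Stable set (-2.2500, 0).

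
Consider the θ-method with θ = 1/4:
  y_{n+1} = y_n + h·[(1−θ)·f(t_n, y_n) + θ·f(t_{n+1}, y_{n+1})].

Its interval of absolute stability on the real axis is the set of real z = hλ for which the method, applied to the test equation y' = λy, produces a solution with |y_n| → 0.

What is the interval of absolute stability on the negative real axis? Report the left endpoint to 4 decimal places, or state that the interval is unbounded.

With y'=λy (z=hλ):
  y_{n+1} = y_n + z·[3/4·y_n + 1/4·y_{n+1}] ⇒ (1 − 1/4z)y_{n+1} = (1 + 3/4z)y_n
  R(z) = (1 + 3/4z)/(1 − 1/4z).

Solve |R(x)|<1 on ℝ⁻.
x=-1.3: |R|=0.0189
R=−1: 1+3/4x = −1+1/4x ⇒ -1/2x=2 ⇒ x=2/(-1/2)=-4.0000
Confirm numerically:
  x=-3.270: |R|=0.79917 <1
  x=-2.798: |R|=0.64637 <1
  x=-1.951: |R|=0.31138 <1
  x=-4.234: |R|=1.05684 >1
  x=-4.176: |R|=1.04305 >1
  x=-4.127: |R|=1.03125 >1
Interval (-4.0000, 0).

(-4.0000, 0).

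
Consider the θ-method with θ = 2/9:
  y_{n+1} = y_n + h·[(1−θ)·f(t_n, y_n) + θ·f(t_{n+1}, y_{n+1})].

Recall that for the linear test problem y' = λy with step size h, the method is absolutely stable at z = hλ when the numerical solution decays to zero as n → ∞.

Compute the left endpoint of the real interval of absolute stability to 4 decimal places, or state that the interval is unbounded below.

Set f=λy, z=hλ:
  y_{n+1} = y_n + z·[7/9·y_n + 2/9·y_{n+1}] ⇒ (1 − 2/9z)y_{n+1} = (1 + 7/9z)y_n
  ⇒ R(z) = (1 + 7/9z)/(1 − 2/9z).

Find x<0 with |R(x)|<1.
x=-1.12: |R|=0.1032
R=−1: 1+7/9x = −1+2/9x ⇒ -5/9x=2 ⇒ x=2/(-5/9)=-3.6000
Confirm numerically:
  x=-3.232: |R|=0.88101 <1
  x=-2.550: |R|=0.62766 <1
  x=-2.465: |R|=0.59261 <1
  x=-4.113: |R|=1.14890 >1
  x=-3.743: |R|=1.04337 >1
  x=-3.665: |R|=1.01990 >1
Interval (-3.6000, 0).

left endpoint -3.6000.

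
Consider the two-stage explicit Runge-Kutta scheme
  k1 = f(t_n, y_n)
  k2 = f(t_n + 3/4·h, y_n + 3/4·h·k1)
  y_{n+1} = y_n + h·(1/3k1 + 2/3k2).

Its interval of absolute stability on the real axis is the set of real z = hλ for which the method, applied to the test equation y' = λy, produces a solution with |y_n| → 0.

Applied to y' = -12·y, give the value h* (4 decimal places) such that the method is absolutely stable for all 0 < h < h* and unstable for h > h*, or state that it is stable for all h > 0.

Test eqn y'=λy, z=hλ:
  k1=λy_n ⇒ h·k1=z·y_n;  k2=λ(1+3/4z)y_n ⇒ h·k2=z(1+3/4z)y_n
  y_{n+1}/y_n = 1 + 1/3z + 2/3z(1+3/4z) = 1 + z + 1/2z²
  R(z) = 1 + z + 1/2z².

Solve |R(x)|<1 on ℝ⁻.
x=-0.47: |R|=0.6404
R=1: x+1/2x²=0 ⇒ x=−2=-2.0000; min R=1−1/(4·1/2)=0.5000>−1
Confirm numerically:
  x=-1.723: |R|=0.76136 <1
  x=-1.647: |R|=0.70930 <1
  x=-1.574: |R|=0.66474 <1
  x=-0.956: |R|=0.50097 <1
  x=-2.488: |R|=1.60707 >1
  x=-2.246: |R|=1.27626 >1
Stable set (-2.0000, 0).

(-2.0000,0); λ=-12 ⇒ h* = (2)/12 = 0.1667.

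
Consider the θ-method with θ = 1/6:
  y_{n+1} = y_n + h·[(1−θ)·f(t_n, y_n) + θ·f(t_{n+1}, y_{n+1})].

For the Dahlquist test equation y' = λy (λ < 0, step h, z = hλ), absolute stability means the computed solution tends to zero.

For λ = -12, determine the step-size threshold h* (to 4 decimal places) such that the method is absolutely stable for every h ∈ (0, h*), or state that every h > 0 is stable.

(-3.0000,0); λ=-12 ⇒ h* = (3)/12 = 0.2500.

Test eqn y'=λy, z=hλ:
  y_{n+1} = y_n + z·[5/6·y_n + 1/6·y_{n+1}] ⇒ (1 − 1/6z)y_{n+1} = (1 + 5/6z)y_n
  ⇒ R(z) = (1 + 5/6z)/(1 − 1/6z).

Boundary: |R(x)|=1, x<0.
x=-0.73: |R|=0.3492
R=−1: 1+5/6x = −1+1/6x ⇒ -2/3x=2 ⇒ x=2/(-2/3)=-3.0000
Confirm numerically:
  x=-2.806: |R|=0.91188 <1
  x=-2.090: |R|=0.55006 <1
  x=-1.784: |R|=0.37513 <1
  x=-1.598: |R|=0.26191 <1
  x=-3.565: |R|=1.23628 >1
  x=-3.358: |R|=1.15302 >1
Interval (-3.0000, 0).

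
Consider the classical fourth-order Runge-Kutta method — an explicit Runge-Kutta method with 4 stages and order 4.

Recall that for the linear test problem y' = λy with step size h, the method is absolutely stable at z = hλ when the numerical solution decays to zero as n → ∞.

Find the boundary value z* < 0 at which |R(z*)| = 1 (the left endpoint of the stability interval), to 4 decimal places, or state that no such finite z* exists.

z* = -2.7853.

With y'=λy (z=hλ):
  order 4, 4-stage ⇒ R(z)=1+z+z^2/2+z^3/6+z^4/24
  (e.g. R(-1.46)=0.27643, |R|=0.27643)

Boundary: |R(x)|=1, x<0.
x=-1.46: |R|=0.2764
|R(-2.91)|=1.2049 |R(-1.28)|=0.3015 |R(-0.78)|=0.4605
Bisect:
  x_lo=-3.3064 |R|=2.1152  x_hi=-0.0965 |R|=0.9080
  mid=-1.70146 |R|=0.27428 →hi
  mid=-2.50394 |R|=0.65231 →hi
  mid=-2.90518 |R|=1.19632 →lo
  mid=-2.70456 |R|=0.88495 →hi
  mid=-2.80487 |R|=1.02992 →lo
  mid=-2.75471 |R|=0.95487 →hi
  mid=-2.77979 |R|=0.99174 →hi
  ...
  [-2.78547,-2.78528] ⇒ x*=-2.7853
So |R|<1 on (-2.7853, 0).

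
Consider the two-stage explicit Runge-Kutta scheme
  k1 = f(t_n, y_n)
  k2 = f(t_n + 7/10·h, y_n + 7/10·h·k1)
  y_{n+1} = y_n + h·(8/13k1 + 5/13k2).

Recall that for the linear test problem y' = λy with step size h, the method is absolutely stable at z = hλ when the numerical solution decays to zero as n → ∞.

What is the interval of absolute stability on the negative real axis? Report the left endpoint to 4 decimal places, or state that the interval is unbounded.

z∈(-3.7143,0).

Set f=λy, z=hλ:
  k1=λy_n ⇒ h·k1=z·y_n;  k2=λ(1+7/10z)y_n ⇒ h·k2=z(1+7/10z)y_n
  y_{n+1}/y_n = 1 + 8/13z + 5/13z(1+7/10z) = 1 + z + 7/26z²
  ⇒ R(z) = 1 + z + 7/26z².

Need |R(x)|<1, x<0.
x=-1.4: |R|=0.1277
R=1: x+7/26x²=0 ⇒ x=−26/7=-3.7143; min R=1−1/(4·7/26)=0.0714>−1
Confirm numerically:
  x=-3.341: |R|=0.66423 <1
  x=-2.904: |R|=0.36648 <1
  x=-2.247: |R|=0.11235 <1
  x=-2.159: |R|=0.09596 <1
  x=-4.285: |R|=1.65841 >1
  x=-4.267: |R|=1.63496 >1
  x=-3.872: |R|=1.16441 >1
Stable set (-3.7143, 0).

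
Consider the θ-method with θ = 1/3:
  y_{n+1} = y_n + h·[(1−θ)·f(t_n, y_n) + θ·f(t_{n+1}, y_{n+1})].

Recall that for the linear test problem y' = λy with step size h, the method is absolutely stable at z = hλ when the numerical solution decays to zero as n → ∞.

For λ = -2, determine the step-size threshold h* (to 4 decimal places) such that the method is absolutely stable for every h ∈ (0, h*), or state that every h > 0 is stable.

(-6.0000,0); λ=-2 ⇒ h* = (6)/2 = 3.0000.

Test eqn y'=λy, z=hλ:
  y_{n+1} = y_n + z·[2/3·y_n + 1/3·y_{n+1}] ⇒ (1 − 1/3z)y_{n+1} = (1 + 2/3z)y_n
  ⇒ R(z) = (1 + 2/3z)/(1 − 1/3z).

Boundary: |R(x)|=1, x<0.
x=-0.9: |R|=0.3077
R=−1: 1+2/3x = −1+1/3x ⇒ -1/3x=2 ⇒ x=2/(-1/3)=-6.0000
Confirm numerically:
  x=-4.844: |R|=0.85263 <1
  x=-4.345: |R|=0.77468 <1
  x=-4.003: |R|=0.71484 <1
  x=-3.002: |R|=0.50050 <1
  x=-6.485: |R|=1.05113 >1
  x=-6.469: |R|=1.04953 >1
  x=-6.352: |R|=1.03764 >1
So |R|<1 on (-6.0000, 0).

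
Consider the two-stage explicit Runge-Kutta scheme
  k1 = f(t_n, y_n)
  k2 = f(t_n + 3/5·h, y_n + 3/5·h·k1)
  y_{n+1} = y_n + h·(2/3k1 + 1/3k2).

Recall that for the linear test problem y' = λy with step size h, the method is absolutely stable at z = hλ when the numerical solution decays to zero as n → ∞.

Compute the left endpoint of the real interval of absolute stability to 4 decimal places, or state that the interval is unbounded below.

left endpoint -5.0000.

With y'=λy (z=hλ):
  k1=λy_n ⇒ h·k1=z·y_n;  k2=λ(1+3/5z)y_n ⇒ h·k2=z(1+3/5z)y_n
  y_{n+1}/y_n = 1 + 2/3z + 1/3z(1+3/5z) = 1 + z + 1/5z²
  ⇒ R(z) = 1 + z + 1/5z².

Boundary: |R(x)|=1, x<0.
x=-0.38: |R|=0.6489
R=1: x+1/5x²=0 ⇒ x=−5=-5.0000; min R=1−1/(4·1/5)=-0.2500>−1
Confirm numerically:
  x=-2.840: |R|=0.22688 <1
  x=-2.766: |R|=0.23585 <1
  x=-2.763: |R|=0.23617 <1
  x=-2.544: |R|=0.24961 <1
  x=-5.344: |R|=1.36767 >1
  x=-5.259: |R|=1.27242 >1
Interval (-5.0000, 0).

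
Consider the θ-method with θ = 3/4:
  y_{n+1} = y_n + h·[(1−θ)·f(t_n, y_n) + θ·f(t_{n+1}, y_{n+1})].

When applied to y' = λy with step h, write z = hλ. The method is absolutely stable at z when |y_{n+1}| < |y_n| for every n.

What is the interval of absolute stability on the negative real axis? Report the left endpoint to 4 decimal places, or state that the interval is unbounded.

interval (−∞, 0).

On y'=λy, z=hλ:
  y_{n+1} = y_n + z·[1/4·y_n + 3/4·y_{n+1}] ⇒ (1 − 3/4z)y_{n+1} = (1 + 1/4z)y_n
  R(z) = (1 + 1/4z)/(1 − 3/4z).

Need |R(x)|<1, x<0.
x=-1.53: |R|=0.2875
x=-2: |R|=0.2000
x=-10: |R|=0.1765
x=-100: |R|=0.3158
θ=3/4≥1/2 ⇒ |1+1/4x|<|1−3/4x| ∀x<0 ⇒ unbounded interval.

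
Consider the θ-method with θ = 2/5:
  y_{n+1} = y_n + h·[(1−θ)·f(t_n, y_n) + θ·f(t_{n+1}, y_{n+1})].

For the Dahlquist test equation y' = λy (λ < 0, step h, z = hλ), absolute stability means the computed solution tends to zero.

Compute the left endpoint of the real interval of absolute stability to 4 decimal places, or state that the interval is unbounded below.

left endpoint -10.0000.

Set f=λy, z=hλ:
  y_{n+1} = y_n + z·[3/5·y_n + 2/5·y_{n+1}] ⇒ (1 − 2/5z)y_{n+1} = (1 + 3/5z)y_n
  so R(z) = (1 + 3/5z)/(1 − 2/5z).

Solve |R(x)|<1 on ℝ⁻.
x=-1.79: |R|=0.0431
R=−1: 1+3/5x = −1+2/5x ⇒ -1/5x=2 ⇒ x=2/(-1/5)=-10.0000
Confirm numerically:
  x=-9.434: |R|=0.97629 <1
  x=-7.925: |R|=0.90048 <1
  x=-7.565: |R|=0.87904 <1
  x=-4.136: |R|=0.55817 <1
  x=-10.323: |R|=1.01259 >1
  x=-10.271: |R|=1.01061 >1
Interval (-10.0000, 0).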